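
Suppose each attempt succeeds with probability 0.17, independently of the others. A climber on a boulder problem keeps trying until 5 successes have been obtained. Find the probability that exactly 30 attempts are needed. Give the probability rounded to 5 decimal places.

0.03198

Y = trial on which the fifth success occurs; negative binomial, r=5, p=0.17.
P(Y=30) = C(29,4) · p^5 · (1−p)^25
= 23751 · 0.00014199 · 0.0094831 = 0.0319800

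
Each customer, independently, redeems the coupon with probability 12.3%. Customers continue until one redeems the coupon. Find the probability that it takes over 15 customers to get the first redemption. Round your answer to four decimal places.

0.1396

Y = number of customers to the first success; geometric, p = 0.123.
P(Y > 15) = P(first 15 all fail) = (1−p)^15 = 0.139635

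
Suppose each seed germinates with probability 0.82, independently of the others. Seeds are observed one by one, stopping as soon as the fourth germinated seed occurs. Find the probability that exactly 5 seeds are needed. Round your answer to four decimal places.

0.3255

Y = trial on which the fourth success occurs; negative binomial, r=4, p=0.82.
P(Y=5) = C(4,3) · p^4 · (1−p)^1
= 4 · 0.45212 · 0.18 = 0.325528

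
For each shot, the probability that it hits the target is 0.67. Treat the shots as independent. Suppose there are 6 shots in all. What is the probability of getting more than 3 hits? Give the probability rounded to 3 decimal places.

0.687

X ~ Binomial(6, 0.67); P(X ≥ 4) = Σ C(6,k) p^k (1−p)^(6−k) over k:
  k=4: C(6,4)·0.67^4·0.33^2 = 0.32917
  k=5: C(6,5)·0.67^5·0.33^1 = 0.26732
  k=6: C(6,6)·0.67^6·0.33^0 = 0.09046
Total = 0.68695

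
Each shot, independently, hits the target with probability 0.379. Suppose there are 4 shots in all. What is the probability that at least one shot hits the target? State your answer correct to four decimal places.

P(at least one) = 1 − P(none) = 1 − (1 − 0.379)^4
= 1 − 0.148719 = 0.851281

0.8513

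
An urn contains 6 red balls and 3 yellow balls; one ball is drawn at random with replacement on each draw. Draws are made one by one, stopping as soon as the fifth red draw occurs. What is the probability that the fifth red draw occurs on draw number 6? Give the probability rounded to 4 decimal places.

0.2195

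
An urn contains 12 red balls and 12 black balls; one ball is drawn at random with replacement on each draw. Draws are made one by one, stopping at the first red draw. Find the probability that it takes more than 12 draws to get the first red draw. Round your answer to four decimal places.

Y = number of draws to the first success; geometric, p = 0.50.
P(Y > 12) = P(first 12 all fail) = (1−p)^12 = 0.000244

0.0002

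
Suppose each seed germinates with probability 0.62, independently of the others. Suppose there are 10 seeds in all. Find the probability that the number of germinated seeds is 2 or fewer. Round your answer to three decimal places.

X ~ Binomial(10, 0.62); P(X ≤ 2) = Σ C(10,k) p^k (1−p)^(10−k) over k:
  k=0: C(10,0)·0.62^0·0.38^10 = 0.00006
  k=1: C(10,1)·0.62^1·0.38^9 = 0.00102
  k=2: C(10,2)·0.62^2·0.38^8 = 0.00752
Total = 0.00861

0.009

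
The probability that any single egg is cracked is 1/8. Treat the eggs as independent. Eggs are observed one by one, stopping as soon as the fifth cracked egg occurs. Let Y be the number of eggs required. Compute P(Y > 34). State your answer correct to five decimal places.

Needing more than 34 eggs ⇔ fewer than 5 successes in the first 34. With X ~ Binomial(34, 0.125), P(Y > 34) = P(X ≤ 4).
  k=0: C(34,0)·0.125^0·0.875^34 = 0.0106727
  k=1: C(34,1)·0.125^1·0.875^33 = 0.0518388
  k=2: C(34,2)·0.125^2·0.875^32 = 0.1221914
  k=3: C(34,3)·0.125^3·0.875^31 = 0.1861964
  k=4: C(34,4)·0.125^4·0.875^30 = 0.2061460
P(X ≤ 4) = 0.5770452

0.57705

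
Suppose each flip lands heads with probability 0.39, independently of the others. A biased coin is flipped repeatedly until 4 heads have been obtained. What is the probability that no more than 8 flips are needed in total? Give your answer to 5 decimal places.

0.38280

Finishing within 8 flips ⇔ at least 4 successes in the first 8. With X ~ Binomial(8, 0.39), P(Y ≤ 8) = 1 − P(X ≤ 3).
  k=0: C(8,0)·0.39^0·0.61^8 = 0.0191707
  k=1: C(8,1)·0.39^1·0.61^7 = 0.0980536
  k=2: C(8,2)·0.39^2·0.61^6 = 0.2194150
  k=3: C(8,3)·0.39^3·0.61^5 = 0.2805634
1 − 0.6172027 = 0.3827973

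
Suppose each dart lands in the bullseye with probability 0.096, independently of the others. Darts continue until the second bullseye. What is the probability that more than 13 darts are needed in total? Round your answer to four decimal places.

Needing more than 13 darts ⇔ fewer than 2 successes in the first 13. With X ~ Binomial(13, 0.096), P(Y > 13) = P(X ≤ 1).
  k=0: C(13,0)·0.096^0·0.904^13 = 0.269271
  k=1: C(13,1)·0.096^1·0.904^12 = 0.371737
P(X ≤ 1) = 0.641008

0.6410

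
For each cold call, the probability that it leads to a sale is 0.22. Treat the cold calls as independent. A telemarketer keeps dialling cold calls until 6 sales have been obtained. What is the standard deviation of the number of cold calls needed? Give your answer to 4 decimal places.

9.8333

Y = total cold calls until the sixth success; negative binomial with r=6, p=0.22.
SD(Y) = √[r(1−p)/p²] = √(96.694215) = 9.833322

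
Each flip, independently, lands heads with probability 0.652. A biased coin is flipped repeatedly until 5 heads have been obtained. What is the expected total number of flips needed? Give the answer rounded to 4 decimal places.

Y = total flips until the fifth success; negative binomial with r=5, p=0.652.
E[Y] = r / p = 5 / 0.652 = 7.668712

7.6687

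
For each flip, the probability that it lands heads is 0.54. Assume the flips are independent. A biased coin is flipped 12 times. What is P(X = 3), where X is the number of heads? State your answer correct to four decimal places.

0.0319

X ~ Binomial(n=12, p=0.54).
P(X=3) = C(12,3) · p^3 · (1−p)^9
= 220 · 0.15746 · 0.00092219 = 0.031947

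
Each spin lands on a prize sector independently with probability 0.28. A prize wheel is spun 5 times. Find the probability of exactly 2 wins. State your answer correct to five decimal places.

X ~ Binomial(n=5, p=0.28).
P(X=2) = C(5,2) · p^2 · (1−p)^3
= 10 · 0.0784 · 0.37325 = 0.2926264

0.29263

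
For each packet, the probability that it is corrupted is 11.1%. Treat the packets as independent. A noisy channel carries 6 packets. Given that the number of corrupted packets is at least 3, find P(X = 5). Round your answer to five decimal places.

X ~ Binomial(6, 0.111). Want P(X=5 | X≥3) = P(X=5) / P(X≥3).
P(X=5) = C(6,5)·0.111^5·0.889^1 = 0.0000899
P(X≥3) = 1 − 0.4936403 − 0.3698137 − 0.1154368 = 0.0211092
Ratio = 0.0000899 / 0.0211092 = 0.0042579

0.00426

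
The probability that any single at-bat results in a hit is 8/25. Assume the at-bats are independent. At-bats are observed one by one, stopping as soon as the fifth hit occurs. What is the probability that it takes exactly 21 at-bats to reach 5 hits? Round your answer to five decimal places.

0.03398

Y = trial on which the fifth success occurs; negative binomial, r=5, p=0.32.
P(Y=21) = C(20,4) · p^5 · (1−p)^16
= 4845 · 0.0033554 · 0.00209 = 0.0339771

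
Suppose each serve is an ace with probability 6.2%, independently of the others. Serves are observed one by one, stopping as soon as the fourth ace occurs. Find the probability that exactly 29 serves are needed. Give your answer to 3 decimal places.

0.010

Y = trial on which the fourth success occurs; negative binomial, r=4, p=0.062.
P(Y=29) = C(28,3) · p^4 · (1−p)^25
= 3276 · 1.4776e-05 · 0.20187 = 0.00977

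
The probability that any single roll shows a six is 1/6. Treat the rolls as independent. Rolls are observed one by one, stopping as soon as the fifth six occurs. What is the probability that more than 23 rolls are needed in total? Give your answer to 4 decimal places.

0.6650

Needing more than 23 rolls ⇔ fewer than 5 successes in the first 23. With X ~ Binomial(23, 0.166667), P(Y > 23) = P(X ≤ 4).
  k=0: C(23,0)·0.166667^0·0.833333^23 = 0.015095
  k=1: C(23,1)·0.166667^1·0.833333^22 = 0.069437
  k=2: C(23,2)·0.166667^2·0.833333^21 = 0.152761
  k=3: C(23,3)·0.166667^3·0.833333^20 = 0.213865
  k=4: C(23,4)·0.166667^4·0.833333^19 = 0.213865
P(X ≤ 4) = 0.665023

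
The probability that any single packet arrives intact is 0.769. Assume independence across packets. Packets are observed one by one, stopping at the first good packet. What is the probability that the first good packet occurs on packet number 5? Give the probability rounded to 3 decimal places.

Geometric (trials to first success), p = 0.769.
P(Y = 5) = (1−p)^4 · p = 0.0028474 · 0.769 = 0.00219

0.002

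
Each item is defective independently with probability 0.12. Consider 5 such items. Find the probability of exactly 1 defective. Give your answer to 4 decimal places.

0.3598

X ~ Binomial(n=5, p=0.12).
P(X=1) = C(5,1) · p^1 · (1−p)^4
= 5 · 0.12 · 0.5997 = 0.359817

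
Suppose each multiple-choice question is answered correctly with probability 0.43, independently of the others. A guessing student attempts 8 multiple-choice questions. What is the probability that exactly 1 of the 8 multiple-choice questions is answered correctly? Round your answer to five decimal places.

0.06725

X ~ Binomial(n=8, p=0.43).
P(X=1) = C(8,1) · p^1 · (1−p)^7
= 8 · 0.43 · 0.019549 = 0.0672485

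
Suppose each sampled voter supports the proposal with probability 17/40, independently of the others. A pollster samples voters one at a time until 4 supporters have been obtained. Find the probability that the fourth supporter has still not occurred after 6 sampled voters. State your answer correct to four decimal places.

Needing more than 6 sampled voters ⇔ fewer than 4 successes in the first 6. With X ~ Binomial(6, 0.425), P(Y > 6) = P(X ≤ 3).
  k=0: C(6,0)·0.425^0·0.575^6 = 0.036142
  k=1: C(6,1)·0.425^1·0.575^5 = 0.160280
  k=2: C(6,2)·0.425^2·0.575^4 = 0.296170
  k=3: C(6,3)·0.425^3·0.575^3 = 0.291877
P(X ≤ 3) = 0.784469

0.7845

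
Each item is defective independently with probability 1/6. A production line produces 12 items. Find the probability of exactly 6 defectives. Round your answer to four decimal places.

0.0066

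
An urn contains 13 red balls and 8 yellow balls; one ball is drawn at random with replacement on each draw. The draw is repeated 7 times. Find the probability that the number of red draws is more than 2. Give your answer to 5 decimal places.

X ~ Binomial(7, 0.619048); P(X ≥ 3) = Σ C(7,k) p^k (1−p)^(7−k) over k:
  k=3: C(7,3)·0.619048^3·0.380952^4 = 0.1748731
  k=4: C(7,4)·0.619048^4·0.380952^3 = 0.2841688
  k=5: C(7,5)·0.619048^5·0.380952^2 = 0.2770646
  k=6: C(7,6)·0.619048^6·0.380952^1 = 0.1500766
  k=7: C(7,7)·0.619048^7·0.380952^0 = 0.0348392
Total = 0.9210223

0.92102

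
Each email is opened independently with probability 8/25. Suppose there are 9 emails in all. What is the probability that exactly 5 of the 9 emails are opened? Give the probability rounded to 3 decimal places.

0.090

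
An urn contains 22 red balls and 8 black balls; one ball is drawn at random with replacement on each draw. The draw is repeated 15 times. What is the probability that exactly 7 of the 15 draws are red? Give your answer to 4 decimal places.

X ~ Binomial(n=15, p=0.733333).
P(X=7) = C(15,7) · p^7 · (1−p)^8
= 6435 · 0.11405 · 2.5571e-05 = 0.018768

0.0188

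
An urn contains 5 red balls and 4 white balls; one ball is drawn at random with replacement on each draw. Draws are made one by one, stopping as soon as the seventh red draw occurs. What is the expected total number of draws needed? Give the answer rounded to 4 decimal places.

12.6000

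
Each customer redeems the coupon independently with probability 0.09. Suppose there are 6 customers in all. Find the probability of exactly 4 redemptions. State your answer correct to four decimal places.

X ~ Binomial(n=6, p=0.09).
P(X=4) = C(6,4) · p^4 · (1−p)^2
= 15 · 6.561e-05 · 0.8281 = 0.000815

0.0008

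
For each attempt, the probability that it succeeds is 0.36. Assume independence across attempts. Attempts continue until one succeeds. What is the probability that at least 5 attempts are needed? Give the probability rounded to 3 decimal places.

0.168

Y = number of attempts to the first success; geometric, p = 0.36.
P(Y > 4) = P(first 4 all fail) = (1−p)^4 = 0.16777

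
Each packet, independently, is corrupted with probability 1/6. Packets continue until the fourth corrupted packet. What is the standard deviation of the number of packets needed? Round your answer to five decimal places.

10.95445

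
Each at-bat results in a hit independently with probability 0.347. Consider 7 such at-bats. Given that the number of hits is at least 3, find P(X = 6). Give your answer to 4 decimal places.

X ~ Binomial(7, 0.347). Want P(X=6 | X≥3) = P(X=6) / P(X≥3).
P(X=6) = C(7,6)·0.347^6·0.653^1 = 0.007980
P(X≥3) = 1 − 0.050628 − 0.188324 − 0.300223 = 0.460824
Ratio = 0.007980 / 0.460824 = 0.017316

0.0173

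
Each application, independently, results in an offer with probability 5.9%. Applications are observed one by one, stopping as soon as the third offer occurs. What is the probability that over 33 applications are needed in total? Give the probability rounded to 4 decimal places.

Needing more than 33 applications ⇔ fewer than 3 successes in the first 33. With X ~ Binomial(33, 0.059), P(Y > 33) = P(X ≤ 2).
  k=0: C(33,0)·0.059^0·0.941^33 = 0.134418
  k=1: C(33,1)·0.059^1·0.941^32 = 0.278121
  k=2: C(33,2)·0.059^2·0.941^31 = 0.279008
P(X ≤ 2) = 0.691547

0.6915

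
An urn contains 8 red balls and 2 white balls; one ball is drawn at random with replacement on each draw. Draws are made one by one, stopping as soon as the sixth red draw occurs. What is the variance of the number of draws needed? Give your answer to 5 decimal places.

Y = total draws until the sixth success; negative binomial with r=6, p=0.80.
Var(Y) = r(1−p)/p² = 6·0.20 / 0.80² = 1.8750000

1.87500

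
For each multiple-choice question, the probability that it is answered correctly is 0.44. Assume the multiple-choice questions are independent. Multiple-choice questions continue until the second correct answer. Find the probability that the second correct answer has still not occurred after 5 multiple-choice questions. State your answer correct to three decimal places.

0.271

Needing more than 5 multiple-choice questions ⇔ fewer than 2 successes in the first 5. With X ~ Binomial(5, 0.44), P(Y > 5) = P(X ≤ 1).
  k=0: C(5,0)·0.44^0·0.56^5 = 0.05507
  k=1: C(5,1)·0.44^1·0.56^4 = 0.21636
P(X ≤ 1) = 0.27143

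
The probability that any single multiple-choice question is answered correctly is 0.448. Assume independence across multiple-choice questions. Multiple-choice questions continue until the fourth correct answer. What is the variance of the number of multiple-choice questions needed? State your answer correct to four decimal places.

Y = total multiple-choice questions until the fourth success; negative binomial with r=4, p=0.448.
Var(Y) = r(1−p)/p² = 4·0.552 / 0.448² = 11.001276

11.0013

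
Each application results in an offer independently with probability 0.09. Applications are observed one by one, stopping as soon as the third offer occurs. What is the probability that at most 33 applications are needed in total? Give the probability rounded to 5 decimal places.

Finishing within 33 applications ⇔ at least 3 successes in the first 33. With X ~ Binomial(33, 0.09), P(Y ≤ 33) = 1 − P(X ≤ 2).
  k=0: C(33,0)·0.09^0·0.91^33 = 0.0445006
  k=1: C(33,1)·0.09^1·0.91^32 = 0.1452382
  k=2: C(33,2)·0.09^2·0.91^31 = 0.2298276
1 − 0.4195664 = 0.5804336

0.58043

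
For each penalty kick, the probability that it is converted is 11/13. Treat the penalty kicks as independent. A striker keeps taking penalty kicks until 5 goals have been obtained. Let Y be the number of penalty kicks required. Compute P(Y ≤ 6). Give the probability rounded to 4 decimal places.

0.7674

Finishing within 6 penalty kicks ⇔ at least 5 successes in the first 6. With X ~ Binomial(6, 0.846154), P(Y ≤ 6) = 1 − P(X ≤ 4).
  k=0: C(6,0)·0.846154^0·0.153846^6 = 0.000013
  k=1: C(6,1)·0.846154^1·0.153846^5 = 0.000438
  k=2: C(6,2)·0.846154^2·0.153846^4 = 0.006016
  k=3: C(6,3)·0.846154^3·0.153846^3 = 0.044120
  k=4: C(6,4)·0.846154^4·0.153846^2 = 0.181996
1 − 0.232583 = 0.767417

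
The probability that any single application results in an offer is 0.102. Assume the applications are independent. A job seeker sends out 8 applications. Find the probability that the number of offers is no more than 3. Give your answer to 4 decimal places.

0.9946

X ~ Binomial(8, 0.102); P(X ≤ 3) = Σ C(8,k) p^k (1−p)^(8−k) over k:
  k=0: C(8,0)·0.102^0·0.898^8 = 0.422874
  k=1: C(8,1)·0.102^1·0.898^7 = 0.384259
  k=2: C(8,2)·0.102^2·0.898^6 = 0.152762
  k=3: C(8,3)·0.102^3·0.898^5 = 0.034703
Total = 0.994599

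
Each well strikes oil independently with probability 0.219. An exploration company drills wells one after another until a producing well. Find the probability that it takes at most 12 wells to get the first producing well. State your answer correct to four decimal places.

0.9485

Y = number of wells to the first success; geometric, p = 0.219.
P(Y ≤ 12) = 1 − (1−p)^12 = 1 − 0.051501 = 0.948499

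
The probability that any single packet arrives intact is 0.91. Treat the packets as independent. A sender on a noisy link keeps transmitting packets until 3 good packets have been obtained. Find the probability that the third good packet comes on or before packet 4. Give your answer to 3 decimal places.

0.957

Finishing within 4 packets ⇔ at least 3 successes in the first 4. With X ~ Binomial(4, 0.91), P(Y ≤ 4) = 1 − P(X ≤ 2).
  k=0: C(4,0)·0.91^0·0.09^4 = 0.00007
  k=1: C(4,1)·0.91^1·0.09^3 = 0.00265
  k=2: C(4,2)·0.91^2·0.09^2 = 0.04025
1 − 0.04296 = 0.95704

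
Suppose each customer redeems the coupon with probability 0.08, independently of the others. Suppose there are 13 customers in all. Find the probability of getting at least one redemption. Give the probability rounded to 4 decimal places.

0.6617

P(at least one) = 1 − P(none) = 1 − (1 − 0.08)^13
= 1 − 0.338253 = 0.661747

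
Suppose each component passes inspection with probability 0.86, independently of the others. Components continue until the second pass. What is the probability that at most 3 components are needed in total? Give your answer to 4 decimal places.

0.9467

Finishing within 3 components ⇔ at least 2 successes in the first 3. With X ~ Binomial(3, 0.86), P(Y ≤ 3) = 1 − P(X ≤ 1).
  k=0: C(3,0)·0.86^0·0.14^3 = 0.002744
  k=1: C(3,1)·0.86^1·0.14^2 = 0.050568
1 − 0.053312 = 0.946688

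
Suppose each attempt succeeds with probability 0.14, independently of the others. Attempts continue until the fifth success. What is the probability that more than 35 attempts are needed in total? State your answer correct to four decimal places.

0.4460

Needing more than 35 attempts ⇔ fewer than 5 successes in the first 35. With X ~ Binomial(35, 0.14), P(Y > 35) = P(X ≤ 4).
  k=0: C(35,0)·0.14^0·0.86^35 = 0.005099
  k=1: C(35,1)·0.14^1·0.86^34 = 0.029050
  k=2: C(35,2)·0.14^2·0.86^33 = 0.080394
  k=3: C(35,3)·0.14^3·0.86^32 = 0.143961
  k=4: C(35,4)·0.14^4·0.86^31 = 0.187484
P(X ≤ 4) = 0.445987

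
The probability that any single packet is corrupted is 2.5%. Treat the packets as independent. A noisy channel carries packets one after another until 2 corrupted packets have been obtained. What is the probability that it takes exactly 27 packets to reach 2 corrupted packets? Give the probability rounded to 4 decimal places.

Y = trial on which the second success occurs; negative binomial, r=2, p=0.025.
P(Y=27) = C(26,1) · p^2 · (1−p)^25
= 26 · 0.000625 · 0.53103 = 0.008629

0.0086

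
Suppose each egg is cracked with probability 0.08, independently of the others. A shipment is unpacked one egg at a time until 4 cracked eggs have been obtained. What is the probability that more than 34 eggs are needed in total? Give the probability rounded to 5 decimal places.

Needing more than 34 eggs ⇔ fewer than 4 successes in the first 34. With X ~ Binomial(34, 0.08), P(Y > 34) = P(X ≤ 3).
  k=0: C(34,0)·0.08^0·0.92^34 = 0.0587200
  k=1: C(34,1)·0.08^1·0.92^33 = 0.1736070
  k=2: C(34,2)·0.08^2·0.92^32 = 0.2490883
  k=3: C(34,3)·0.08^3·0.92^31 = 0.2310384
P(X ≤ 3) = 0.7124537

0.71245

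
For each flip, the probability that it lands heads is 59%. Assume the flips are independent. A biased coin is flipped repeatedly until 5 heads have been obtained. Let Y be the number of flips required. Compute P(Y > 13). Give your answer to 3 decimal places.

Needing more than 13 flips ⇔ fewer than 5 successes in the first 13. With X ~ Binomial(13, 0.59), P(Y > 13) = P(X ≤ 4).
  k=0: C(13,0)·0.59^0·0.41^13 = 0.00001
  k=1: C(13,1)·0.59^1·0.41^12 = 0.00017
  k=2: C(13,2)·0.59^2·0.41^11 = 0.00149
  k=3: C(13,3)·0.59^3·0.41^10 = 0.00788
  k=4: C(13,4)·0.59^4·0.41^9 = 0.02836
P(X ≤ 4) = 0.03792

0.038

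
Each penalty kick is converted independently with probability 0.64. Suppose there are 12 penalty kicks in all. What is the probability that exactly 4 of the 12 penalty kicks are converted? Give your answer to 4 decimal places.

0.0234

X ~ Binomial(n=12, p=0.64).
P(X=4) = C(12,4) · p^4 · (1−p)^8
= 495 · 0.16777 · 0.00028211 = 0.023429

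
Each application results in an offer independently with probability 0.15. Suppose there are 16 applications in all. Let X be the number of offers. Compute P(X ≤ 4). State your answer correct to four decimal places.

X ~ Binomial(16, 0.15); P(X ≤ 4) = Σ C(16,k) p^k (1−p)^(16−k) over k:
  k=0: C(16,0)·0.15^0·0.85^16 = 0.074251
  k=1: C(16,1)·0.15^1·0.85^15 = 0.209650
  k=2: C(16,2)·0.15^2·0.85^14 = 0.277478
  k=3: C(16,3)·0.15^3·0.85^13 = 0.228511
  k=4: C(16,4)·0.15^4·0.85^12 = 0.131058
Total = 0.920949

0.9209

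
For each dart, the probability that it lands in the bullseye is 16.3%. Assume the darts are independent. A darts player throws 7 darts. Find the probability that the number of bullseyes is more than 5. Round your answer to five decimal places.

0.00011

X ~ Binomial(7, 0.163); P(X ≥ 6) = Σ C(7,k) p^k (1−p)^(7−k) over k:
  k=6: C(7,6)·0.163^6·0.837^1 = 0.0001099
  k=7: C(7,7)·0.163^7·0.837^0 = 0.0000031
Total = 0.0001129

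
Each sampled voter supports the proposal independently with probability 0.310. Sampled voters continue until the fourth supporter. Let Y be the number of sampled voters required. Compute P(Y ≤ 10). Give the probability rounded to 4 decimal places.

Finishing within 10 sampled voters ⇔ at least 4 successes in the first 10. With X ~ Binomial(10, 0.31), P(Y ≤ 10) = 1 − P(X ≤ 3).
  k=0: C(10,0)·0.31^0·0.69^10 = 0.024462
  k=1: C(10,1)·0.31^1·0.69^9 = 0.109901
  k=2: C(10,2)·0.31^2·0.69^8 = 0.222192
  k=3: C(10,3)·0.31^3·0.69^7 = 0.266201
1 − 0.622757 = 0.377243

0.3772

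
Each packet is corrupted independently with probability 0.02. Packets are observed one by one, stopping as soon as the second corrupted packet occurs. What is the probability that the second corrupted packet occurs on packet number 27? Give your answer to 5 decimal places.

Y = trial on which the second success occurs; negative binomial, r=2, p=0.02.
P(Y=27) = C(26,1) · p^2 · (1−p)^25
= 26 · 0.0004 · 0.60346 = 0.0062760

0.00628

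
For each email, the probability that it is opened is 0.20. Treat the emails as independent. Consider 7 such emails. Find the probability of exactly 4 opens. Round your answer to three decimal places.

0.029

X ~ Binomial(n=7, p=0.20).
P(X=4) = C(7,4) · p^4 · (1−p)^3
= 35 · 0.0016 · 0.512 = 0.02867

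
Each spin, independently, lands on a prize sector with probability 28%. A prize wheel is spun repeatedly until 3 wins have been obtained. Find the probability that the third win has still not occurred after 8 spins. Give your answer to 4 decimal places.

0.6027

Needing more than 8 spins ⇔ fewer than 3 successes in the first 8. With X ~ Binomial(8, 0.28), P(Y > 8) = P(X ≤ 2).
  k=0: C(8,0)·0.28^0·0.72^8 = 0.072220
  k=1: C(8,1)·0.28^1·0.72^7 = 0.224686
  k=2: C(8,2)·0.28^2·0.72^6 = 0.305822
P(X ≤ 2) = 0.602728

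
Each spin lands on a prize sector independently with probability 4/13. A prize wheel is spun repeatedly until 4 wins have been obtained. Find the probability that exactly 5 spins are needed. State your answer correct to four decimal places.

0.0248

Y = trial on which the fourth success occurs; negative binomial, r=4, p=0.307692.
P(Y=5) = C(4,3) · p^4 · (1−p)^1
= 4 · 0.0089633 · 0.69231 = 0.024821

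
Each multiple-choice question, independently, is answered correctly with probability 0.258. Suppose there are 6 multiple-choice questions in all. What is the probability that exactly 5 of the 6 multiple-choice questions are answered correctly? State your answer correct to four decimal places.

X ~ Binomial(n=6, p=0.258).
P(X=5) = C(6,5) · p^5 · (1−p)^1
= 6 · 0.0011431 · 0.742 = 0.005089

0.0051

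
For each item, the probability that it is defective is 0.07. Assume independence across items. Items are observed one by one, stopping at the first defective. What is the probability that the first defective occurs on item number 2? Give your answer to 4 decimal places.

Geometric (trials to first success), p = 0.07.
P(Y = 2) = (1−p)^1 · p = 0.93 · 0.07 = 0.065100

0.0651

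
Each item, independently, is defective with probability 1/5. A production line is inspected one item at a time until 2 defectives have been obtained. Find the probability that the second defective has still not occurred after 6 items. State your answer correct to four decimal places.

Needing more than 6 items ⇔ fewer than 2 successes in the first 6. With X ~ Binomial(6, 0.20), P(Y > 6) = P(X ≤ 1).
  k=0: C(6,0)·0.20^0·0.80^6 = 0.262144
  k=1: C(6,1)·0.20^1·0.80^5 = 0.393216
P(X ≤ 1) = 0.655360

0.6554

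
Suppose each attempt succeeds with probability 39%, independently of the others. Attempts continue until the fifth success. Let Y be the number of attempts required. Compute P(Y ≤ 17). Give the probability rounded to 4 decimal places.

0.8559

Finishing within 17 attempts ⇔ at least 5 successes in the first 17. With X ~ Binomial(17, 0.39), P(Y ≤ 17) = 1 − P(X ≤ 4).
  k=0: C(17,0)·0.39^0·0.61^17 = 0.000224
  k=1: C(17,1)·0.39^1·0.61^16 = 0.002437
  k=2: C(17,2)·0.39^2·0.61^15 = 0.012463
  k=3: C(17,3)·0.39^3·0.61^14 = 0.039840
  k=4: C(17,4)·0.39^4·0.61^13 = 0.089150
1 − 0.144114 = 0.855886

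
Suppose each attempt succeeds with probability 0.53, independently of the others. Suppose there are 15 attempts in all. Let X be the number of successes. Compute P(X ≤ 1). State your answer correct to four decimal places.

X ~ Binomial(15, 0.53); P(X ≤ 1) = Σ C(15,k) p^k (1−p)^(15−k) over k:
  k=0: C(15,0)·0.53^0·0.47^15 = 0.000012
  k=1: C(15,1)·0.53^1·0.47^14 = 0.000204
Total = 0.000216

0.0002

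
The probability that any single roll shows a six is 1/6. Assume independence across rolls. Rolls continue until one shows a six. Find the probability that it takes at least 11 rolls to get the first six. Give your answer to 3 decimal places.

0.162

Y = number of rolls to the first success; geometric, p = 0.166667.
P(Y > 10) = P(first 10 all fail) = (1−p)^10 = 0.16151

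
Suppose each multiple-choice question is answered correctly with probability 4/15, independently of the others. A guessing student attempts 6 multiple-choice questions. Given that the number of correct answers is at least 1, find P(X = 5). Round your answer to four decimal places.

0.0070

X ~ Binomial(6, 0.266667). Want P(X=5 | X≥1) = P(X=5) / P(X≥1).
P(X=5) = C(6,5)·0.266667^5·0.733333^1 = 0.005933
P(X≥1) = 1 − 0.155528 = 0.844472
Ratio = 0.005933 / 0.844472 = 0.007026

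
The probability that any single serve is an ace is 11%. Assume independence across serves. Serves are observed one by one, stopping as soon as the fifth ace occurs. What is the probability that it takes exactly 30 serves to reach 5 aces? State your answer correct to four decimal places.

Y = trial on which the fifth success occurs; negative binomial, r=5, p=0.11.
P(Y=30) = C(29,4) · p^5 · (1−p)^25
= 23751 · 1.6105e-05 · 0.054294 = 0.020768

0.0208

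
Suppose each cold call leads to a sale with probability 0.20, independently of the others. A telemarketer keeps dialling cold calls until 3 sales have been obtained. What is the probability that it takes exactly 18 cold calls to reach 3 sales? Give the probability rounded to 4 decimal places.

Y = trial on which the third success occurs; negative binomial, r=3, p=0.20.
P(Y=18) = C(17,2) · p^3 · (1−p)^15
= 136 · 0.008 · 0.035184 = 0.038281

0.0383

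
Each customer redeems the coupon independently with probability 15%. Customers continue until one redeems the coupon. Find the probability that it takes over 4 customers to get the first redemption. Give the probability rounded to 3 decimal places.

0.522

Y = number of customers to the first success; geometric, p = 0.15.
P(Y > 4) = P(first 4 all fail) = (1−p)^4 = 0.52201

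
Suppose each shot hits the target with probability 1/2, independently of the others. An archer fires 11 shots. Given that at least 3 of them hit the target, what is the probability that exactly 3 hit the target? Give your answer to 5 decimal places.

0.08329

X ~ Binomial(11, 0.50). Want P(X=3 | X≥3) = P(X=3) / P(X≥3).
P(X=3) = C(11,3)·0.50^3·0.50^8 = 0.0805664
P(X≥3) = 1 − 0.0004883 − 0.0053711 − 0.0268555 = 0.9672852
Ratio = 0.0805664 / 0.9672852 = 0.0832913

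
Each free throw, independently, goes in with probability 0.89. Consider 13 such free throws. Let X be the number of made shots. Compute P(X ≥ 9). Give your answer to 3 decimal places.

0.990

X ~ Binomial(13, 0.89); P(X ≥ 9) = Σ C(13,k) p^k (1−p)^(13−k) over k:
  k=9: C(13,9)·0.89^9·0.11^4 = 0.03668
  k=10: C(13,10)·0.89^10·0.11^3 = 0.11870
  k=11: C(13,11)·0.89^11·0.11^2 = 0.26192
  k=12: C(13,12)·0.89^12·0.11^1 = 0.35320
  k=13: C(13,13)·0.89^13·0.11^0 = 0.21982
Total = 0.99031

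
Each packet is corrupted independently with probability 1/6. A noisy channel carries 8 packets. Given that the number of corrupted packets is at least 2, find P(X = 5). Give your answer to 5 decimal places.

0.01054

X ~ Binomial(8, 0.166667). Want P(X=5 | X≥2) = P(X=5) / P(X≥2).
P(X=5) = C(8,5)·0.166667^5·0.833333^3 = 0.0041676
P(X≥2) = 1 − 0.2325680 − 0.3721089 = 0.3953231
Ratio = 0.0041676 / 0.3953231 = 0.0105423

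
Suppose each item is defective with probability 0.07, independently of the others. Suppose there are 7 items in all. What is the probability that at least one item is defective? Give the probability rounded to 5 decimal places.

0.39830

P(at least one) = 1 − P(none) = 1 − (1 − 0.07)^7
= 1 − 0.6017009 = 0.3982991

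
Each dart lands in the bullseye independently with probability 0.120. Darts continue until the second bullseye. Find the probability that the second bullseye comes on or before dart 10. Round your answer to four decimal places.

0.3417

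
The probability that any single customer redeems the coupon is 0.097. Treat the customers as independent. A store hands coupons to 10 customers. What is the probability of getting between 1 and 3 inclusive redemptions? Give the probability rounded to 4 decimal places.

X ~ Binomial(10, 0.097); P(1 ≤ X ≤ 3) = Σ C(10,k) p^k (1−p)^(10−k) over k:
  k=1: C(10,1)·0.097^1·0.903^9 = 0.387223
  k=2: C(10,2)·0.097^2·0.903^8 = 0.187179
  k=3: C(10,3)·0.097^3·0.903^7 = 0.053618
Total = 0.628021

0.6280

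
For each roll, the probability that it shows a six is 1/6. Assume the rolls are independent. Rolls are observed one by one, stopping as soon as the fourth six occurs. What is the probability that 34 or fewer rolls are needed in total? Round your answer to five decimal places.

Finishing within 34 rolls ⇔ at least 4 successes in the first 34. With X ~ Binomial(34, 0.166667), P(Y ≤ 34) = 1 − P(X ≤ 3).
  k=0: C(34,0)·0.166667^0·0.833333^34 = 0.0020316
  k=1: C(34,1)·0.166667^1·0.833333^33 = 0.0138149
  k=2: C(34,2)·0.166667^2·0.833333^32 = 0.0455890
  k=3: C(34,3)·0.166667^3·0.833333^31 = 0.0972566
1 − 0.1586921 = 0.8413079

0.84131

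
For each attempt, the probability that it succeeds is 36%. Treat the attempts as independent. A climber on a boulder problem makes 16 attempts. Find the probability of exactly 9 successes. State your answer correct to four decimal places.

X ~ Binomial(n=16, p=0.36).
P(X=9) = C(16,9) · p^9 · (1−p)^7
= 11440 · 0.00010156 · 0.04398 = 0.051099

0.0511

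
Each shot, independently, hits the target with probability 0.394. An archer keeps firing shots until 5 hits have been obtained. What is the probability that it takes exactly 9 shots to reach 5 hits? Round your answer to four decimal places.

Y = trial on which the fifth success occurs; negative binomial, r=5, p=0.394.
P(Y=9) = C(8,4) · p^5 · (1−p)^4
= 70 · 0.0094947 · 0.13486 = 0.089633

0.0896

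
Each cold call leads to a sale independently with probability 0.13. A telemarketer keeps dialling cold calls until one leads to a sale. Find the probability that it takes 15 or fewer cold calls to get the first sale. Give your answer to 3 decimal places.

0.876

Y = number of cold calls to the first success; geometric, p = 0.13.
P(Y ≤ 15) = 1 − (1−p)^15 = 1 − 0.12382 = 0.87618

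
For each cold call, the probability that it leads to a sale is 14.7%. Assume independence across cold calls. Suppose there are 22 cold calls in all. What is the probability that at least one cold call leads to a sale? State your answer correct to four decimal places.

P(at least one) = 1 − P(none) = 1 − (1 − 0.147)^22
= 1 − 0.030261 = 0.969739

0.9697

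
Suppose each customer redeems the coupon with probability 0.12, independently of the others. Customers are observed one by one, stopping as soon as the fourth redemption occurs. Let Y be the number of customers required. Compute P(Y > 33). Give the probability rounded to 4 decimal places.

Needing more than 33 customers ⇔ fewer than 4 successes in the first 33. With X ~ Binomial(33, 0.12), P(Y > 33) = P(X ≤ 3).
  k=0: C(33,0)·0.12^0·0.88^33 = 0.014721
  k=1: C(33,1)·0.12^1·0.88^32 = 0.066243
  k=2: C(33,2)·0.12^2·0.88^31 = 0.144530
  k=3: C(33,3)·0.12^3·0.88^30 = 0.203656
P(X ≤ 3) = 0.429151

0.4292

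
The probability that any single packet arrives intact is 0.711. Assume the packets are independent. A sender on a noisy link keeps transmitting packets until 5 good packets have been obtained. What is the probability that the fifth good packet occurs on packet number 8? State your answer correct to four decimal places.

0.1535

Y = trial on which the fifth success occurs; negative binomial, r=5, p=0.711.
P(Y=8) = C(7,4) · p^5 · (1−p)^3
= 35 · 0.1817 · 0.024138 = 0.153500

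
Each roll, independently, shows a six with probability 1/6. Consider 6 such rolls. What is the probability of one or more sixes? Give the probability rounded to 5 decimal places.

0.66510

P(at least one) = 1 − P(none) = 1 − (1 − 0.166667)^6
= 1 − 0.3348980 = 0.6651020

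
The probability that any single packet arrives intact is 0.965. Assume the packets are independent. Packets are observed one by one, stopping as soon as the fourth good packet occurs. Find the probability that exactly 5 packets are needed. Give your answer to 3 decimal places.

0.121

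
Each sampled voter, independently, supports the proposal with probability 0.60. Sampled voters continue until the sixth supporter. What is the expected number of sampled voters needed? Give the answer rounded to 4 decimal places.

10.0000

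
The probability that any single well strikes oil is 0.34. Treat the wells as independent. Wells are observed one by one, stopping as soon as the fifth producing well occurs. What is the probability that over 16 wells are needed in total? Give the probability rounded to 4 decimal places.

Needing more than 16 wells ⇔ fewer than 5 successes in the first 16. With X ~ Binomial(16, 0.34), P(Y > 16) = P(X ≤ 4).
  k=0: C(16,0)·0.34^0·0.66^16 = 0.001296
  k=1: C(16,1)·0.34^1·0.66^15 = 0.010685
  k=2: C(16,2)·0.34^2·0.66^14 = 0.041281
  k=3: C(16,3)·0.34^3·0.66^13 = 0.099242
  k=4: C(16,4)·0.34^4·0.66^12 = 0.166155
P(X ≤ 4) = 0.318660

0.3187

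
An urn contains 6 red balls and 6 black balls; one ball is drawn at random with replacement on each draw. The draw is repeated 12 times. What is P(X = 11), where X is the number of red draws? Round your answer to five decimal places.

X ~ Binomial(n=12, p=0.50).
P(X=11) = C(12,11) · p^11 · (1−p)^1
= 12 · 0.00048828 · 0.5 = 0.0029297

0.00293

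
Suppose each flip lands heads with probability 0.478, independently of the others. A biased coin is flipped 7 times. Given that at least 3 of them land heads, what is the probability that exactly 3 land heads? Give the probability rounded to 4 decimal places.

X ~ Binomial(7, 0.478). Want P(X=3 | X≥3) = P(X=3) / P(X≥3).
P(X=3) = C(7,3)·0.478^3·0.522^4 = 0.283814
P(X≥3) = 1 − 0.010561 − 0.067694 − 0.185963 = 0.735782
Ratio = 0.283814 / 0.735782 = 0.385731

0.3857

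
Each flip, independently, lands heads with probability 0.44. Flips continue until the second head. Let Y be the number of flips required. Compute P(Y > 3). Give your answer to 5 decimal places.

0.58957

Needing more than 3 flips ⇔ fewer than 2 successes in the first 3. With X ~ Binomial(3, 0.44), P(Y > 3) = P(X ≤ 1).
  k=0: C(3,0)·0.44^0·0.56^3 = 0.1756160
  k=1: C(3,1)·0.44^1·0.56^2 = 0.4139520
P(X ≤ 1) = 0.5895680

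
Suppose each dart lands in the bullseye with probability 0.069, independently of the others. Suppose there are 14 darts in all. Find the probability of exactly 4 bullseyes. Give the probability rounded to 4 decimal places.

X ~ Binomial(n=14, p=0.069).
P(X=4) = C(14,4) · p^4 · (1−p)^10
= 1001 · 2.2667e-05 · 0.48921 = 0.011100

0.0111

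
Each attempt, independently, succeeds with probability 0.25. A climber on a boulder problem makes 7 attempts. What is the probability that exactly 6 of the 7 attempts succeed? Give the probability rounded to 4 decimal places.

X ~ Binomial(n=7, p=0.25).
P(X=6) = C(7,6) · p^6 · (1−p)^1
= 7 · 0.00024414 · 0.75 = 0.001282

0.0013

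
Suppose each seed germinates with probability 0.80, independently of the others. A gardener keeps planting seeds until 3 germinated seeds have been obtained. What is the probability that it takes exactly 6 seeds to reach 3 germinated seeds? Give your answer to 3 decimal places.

0.041

Y = trial on which the third success occurs; negative binomial, r=3, p=0.80.
P(Y=6) = C(5,2) · p^3 · (1−p)^3
= 10 · 0.512 · 0.008 = 0.04096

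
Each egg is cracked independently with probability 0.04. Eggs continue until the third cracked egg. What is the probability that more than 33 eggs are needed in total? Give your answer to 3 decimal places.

Needing more than 33 eggs ⇔ fewer than 3 successes in the first 33. With X ~ Binomial(33, 0.04), P(Y > 33) = P(X ≤ 2).
  k=0: C(33,0)·0.04^0·0.96^33 = 0.25999
  k=1: C(33,1)·0.04^1·0.96^32 = 0.35748
  k=2: C(33,2)·0.04^2·0.96^31 = 0.23832
P(X ≤ 2) = 0.85579

0.856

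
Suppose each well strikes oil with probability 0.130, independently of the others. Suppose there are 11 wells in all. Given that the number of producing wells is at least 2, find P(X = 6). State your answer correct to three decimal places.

0.003

X ~ Binomial(11, 0.13). Want P(X=6 | X≥2) = P(X=6) / P(X≥2).
P(X=6) = C(11,6)·0.13^6·0.87^5 = 0.00111
P(X≥2) = 1 − 0.21613 − 0.35525 = 0.42863
Ratio = 0.00111 / 0.42863 = 0.00259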